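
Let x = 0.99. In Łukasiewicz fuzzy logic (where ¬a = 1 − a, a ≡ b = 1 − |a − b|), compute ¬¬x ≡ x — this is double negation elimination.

¬x = 1 − 0.99 = 0.01
¬¬x = 1 − 0.01 = 0.99
¬¬x ≡ x = 1 − |0.99 − 0.99| = 1 − 0.00 = 1.00
(As expected: always 1 in Ł∞ since negation is involutive.)

1.00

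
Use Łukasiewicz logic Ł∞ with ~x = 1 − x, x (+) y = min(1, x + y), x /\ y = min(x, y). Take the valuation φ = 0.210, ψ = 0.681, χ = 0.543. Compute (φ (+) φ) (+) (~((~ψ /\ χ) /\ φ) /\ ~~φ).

0.630

φ (+) φ = min(1, 0.210 + 0.210) = min(1, 0.420) = 0.420
~ψ = 1 − 0.681 = 0.319
~ψ /\ χ = min(0.319, 0.543) = 0.319
(~ψ /\ χ) /\ φ = min(0.319, 0.210) = 0.210
~((~ψ /\ χ) /\ φ) = 1 − 0.210 = 0.790
~φ = 1 − 0.210 = 0.790
~~φ = 1 − 0.790 = 0.210
~((~ψ /\ χ) /\ φ) /\ ~~φ = min(0.790, 0.210) = 0.210
(φ (+) φ) (+) (~((~ψ /\ χ) /\ φ) /\ ~~φ) = min(1, 0.420 + 0.210) = min(1, 0.630) = 0.630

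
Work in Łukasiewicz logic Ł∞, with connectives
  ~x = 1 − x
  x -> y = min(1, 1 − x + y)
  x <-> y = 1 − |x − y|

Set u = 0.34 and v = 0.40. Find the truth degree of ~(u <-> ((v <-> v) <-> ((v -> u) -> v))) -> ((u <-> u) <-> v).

v <-> v = 1 − |0.40 − 0.40| = 1 − 0.00 = 1.00
v -> u = min(1, 1 − 0.40 + 0.34) = min(1, 0.94) = 0.94
(v -> u) -> v = min(1, 1 − 0.94 + 0.40) = min(1, 0.46) = 0.46
(v <-> v) <-> ((v -> u) -> v) = 1 − |1.00 − 0.46| = 1 − 0.54 = 0.46
u <-> ((v <-> v) <-> ((v -> u) -> v)) = 1 − |0.34 − 0.46| = 1 − 0.12 = 0.88
~(u <-> ((v <-> v) <-> ((v -> u) -> v))) = 1 − 0.88 = 0.12
u <-> u = 1 − |0.34 − 0.34| = 1 − 0.00 = 1.00
(u <-> u) <-> v = 1 − |1.00 − 0.40| = 1 − 0.60 = 0.40
~(u <-> ((v <-> v) <-> ((v -> u) -> v))) -> ((u <-> u) <-> v) = min(1, 1 − 0.12 + 0.40) = min(1, 1.28) = 1.00

1.00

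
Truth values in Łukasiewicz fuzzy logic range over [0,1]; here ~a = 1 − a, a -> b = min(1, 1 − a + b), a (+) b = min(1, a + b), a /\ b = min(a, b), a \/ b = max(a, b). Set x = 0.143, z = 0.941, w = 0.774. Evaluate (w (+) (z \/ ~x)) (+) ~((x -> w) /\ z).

1.000

~x = 1 − 0.143 = 0.857
z \/ ~x = max(0.941, 0.857) = 0.941
w (+) (z \/ ~x) = min(1, 0.774 + 0.941) = min(1, 1.715) = 1.000
x -> w = min(1, 1 − 0.143 + 0.774) = min(1, 1.631) = 1.000
(x -> w) /\ z = min(1.000, 0.941) = 0.941
~((x -> w) /\ z) = 1 − 0.941 = 0.059
(w (+) (z \/ ~x)) (+) ~((x -> w) /\ z) = min(1, 1.000 + 0.059) = min(1, 1.059) = 1.000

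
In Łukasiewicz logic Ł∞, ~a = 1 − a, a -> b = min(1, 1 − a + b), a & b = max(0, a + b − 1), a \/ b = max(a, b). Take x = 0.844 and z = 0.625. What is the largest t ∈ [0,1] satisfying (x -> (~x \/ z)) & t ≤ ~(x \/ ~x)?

~x = 1 − 0.844 = 0.156
~x \/ z = max(0.156, 0.625) = 0.625
x -> (~x \/ z) = min(1, 1 − 0.844 + 0.625) = min(1, 0.781) = 0.781
So the left factor is x -> (~x \/ z) = 0.781.
x \/ ~x = max(0.844, 0.156) = 0.844
~(x \/ ~x) = 1 − 0.844 = 0.156
So the right-hand bound is ~(x \/ ~x) = 0.156.
The residuum of the Łukasiewicz t-norm gives the supremum: min(1, 1 − 0.781 + 0.156).
1 − 0.781 + 0.156 = 0.375, so t = min(1, 0.375) = 0.375.
Check: 0.781 & 0.375 = max(0, 0.156) = 0.156 ≤ 0.156.

0.375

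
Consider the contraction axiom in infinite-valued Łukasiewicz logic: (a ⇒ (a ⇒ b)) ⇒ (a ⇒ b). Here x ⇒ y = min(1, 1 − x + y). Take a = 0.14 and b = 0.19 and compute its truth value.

1.00

a ⇒ b = min(1, 1 − 0.14 + 0.19) = min(1, 1.05) = 1.00
a ⇒ (a ⇒ b) = min(1, 1 − 0.14 + 1.00) = min(1, 1.86) = 1.00
(a ⇒ (a ⇒ b)) ⇒ (a ⇒ b) = min(1, 1 − 1.00 + 1.00) = min(1, 1.00) = 1.00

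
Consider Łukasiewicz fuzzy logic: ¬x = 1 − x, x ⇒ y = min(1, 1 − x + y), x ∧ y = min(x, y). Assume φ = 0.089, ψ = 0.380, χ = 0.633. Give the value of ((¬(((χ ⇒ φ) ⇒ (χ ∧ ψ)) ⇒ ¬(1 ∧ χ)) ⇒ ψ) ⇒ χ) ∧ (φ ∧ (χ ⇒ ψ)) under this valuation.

0.089

χ ⇒ φ = min(1, 1 − 0.633 + 0.089) = min(1, 0.456) = 0.456
χ ∧ ψ = min(0.633, 0.380) = 0.380
(χ ⇒ φ) ⇒ (χ ∧ ψ) = min(1, 1 − 0.456 + 0.380) = min(1, 0.924) = 0.924
1 ∧ χ = min(1.000, 0.633) = 0.633
¬(1 ∧ χ) = 1 − 0.633 = 0.367
((χ ⇒ φ) ⇒ (χ ∧ ψ)) ⇒ ¬(1 ∧ χ) = min(1, 1 − 0.924 + 0.367) = min(1, 0.443) = 0.443
¬(((χ ⇒ φ) ⇒ (χ ∧ ψ)) ⇒ ¬(1 ∧ χ)) = 1 − 0.443 = 0.557
¬(((χ ⇒ φ) ⇒ (χ ∧ ψ)) ⇒ ¬(1 ∧ χ)) ⇒ ψ = min(1, 1 − 0.557 + 0.380) = min(1, 0.823) = 0.823
(¬(((χ ⇒ φ) ⇒ (χ ∧ ψ)) ⇒ ¬(1 ∧ χ)) ⇒ ψ) ⇒ χ = min(1, 1 − 0.823 + 0.633) = min(1, 0.810) = 0.810
χ ⇒ ψ = min(1, 1 − 0.633 + 0.380) = min(1, 0.747) = 0.747
φ ∧ (χ ⇒ ψ) = min(0.089, 0.747) = 0.089
((¬(((χ ⇒ φ) ⇒ (χ ∧ ψ)) ⇒ ¬(1 ∧ χ)) ⇒ ψ) ⇒ χ) ∧ (φ ∧ (χ ⇒ ψ)) = min(0.810, 0.089) = 0.089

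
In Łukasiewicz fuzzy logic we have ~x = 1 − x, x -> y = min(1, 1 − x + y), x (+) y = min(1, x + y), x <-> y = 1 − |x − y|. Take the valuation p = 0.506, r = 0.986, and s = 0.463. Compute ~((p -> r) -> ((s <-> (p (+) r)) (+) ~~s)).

0.074

p -> r = min(1, 1 − 0.506 + 0.986) = min(1, 1.480) = 1.000
p (+) r = min(1, 0.506 + 0.986) = min(1, 1.492) = 1.000
s <-> (p (+) r) = 1 − |0.463 − 1.000| = 1 − 0.537 = 0.463
~s = 1 − 0.463 = 0.537
~~s = 1 − 0.537 = 0.463
(s <-> (p (+) r)) (+) ~~s = min(1, 0.463 + 0.463) = min(1, 0.926) = 0.926
(p -> r) -> ((s <-> (p (+) r)) (+) ~~s) = min(1, 1 − 1.000 + 0.926) = min(1, 0.926) = 0.926
~((p -> r) -> ((s <-> (p (+) r)) (+) ~~s)) = 1 − 0.926 = 0.074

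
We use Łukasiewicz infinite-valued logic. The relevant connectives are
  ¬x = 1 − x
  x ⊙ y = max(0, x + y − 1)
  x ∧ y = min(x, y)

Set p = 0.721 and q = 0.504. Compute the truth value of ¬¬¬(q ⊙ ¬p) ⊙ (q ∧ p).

¬p = 1 − 0.721 = 0.279
q ⊙ ¬p = max(0, 0.504 + 0.279 − 1) = max(0, -0.217) = 0.000
¬(q ⊙ ¬p) = 1 − 0.000 = 1.000
¬¬(q ⊙ ¬p) = 1 − 1.000 = 0.000
¬¬¬(q ⊙ ¬p) = 1 − 0.000 = 1.000
q ∧ p = min(0.504, 0.721) = 0.504
¬¬¬(q ⊙ ¬p) ⊙ (q ∧ p) = max(0, 1.000 + 0.504 − 1) = max(0, 0.504) = 0.504

0.504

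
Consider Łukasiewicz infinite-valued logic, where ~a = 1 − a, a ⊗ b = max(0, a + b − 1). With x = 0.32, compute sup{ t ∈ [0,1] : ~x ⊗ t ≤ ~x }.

1.00

~x = 1 − 0.32 = 0.68
So the left factor is ~x = 0.68.
So the right-hand bound is ~x = 0.68.
The residuum of the Łukasiewicz t-norm gives the supremum: min(1, 1 − 0.68 + 0.68).
1 − 0.68 + 0.68 = 1.00, so t = min(1, 1.00) = 1.00.
Check: 0.68 ⊗ 1.00 = max(0, 0.68) = 0.68 ≤ 0.68.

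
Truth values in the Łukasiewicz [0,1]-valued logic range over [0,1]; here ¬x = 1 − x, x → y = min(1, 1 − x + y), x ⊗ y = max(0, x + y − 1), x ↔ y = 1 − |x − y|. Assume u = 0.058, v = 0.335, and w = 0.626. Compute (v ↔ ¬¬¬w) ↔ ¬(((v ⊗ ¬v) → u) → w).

0.413

¬w = 1 − 0.626 = 0.374
¬¬w = 1 − 0.374 = 0.626
¬¬¬w = 1 − 0.626 = 0.374
v ↔ ¬¬¬w = 1 − |0.335 − 0.374| = 1 − 0.039 = 0.961
¬v = 1 − 0.335 = 0.665
v ⊗ ¬v = max(0, 0.335 + 0.665 − 1) = max(0, 0.000) = 0.000
(v ⊗ ¬v) → u = min(1, 1 − 0.000 + 0.058) = min(1, 1.058) = 1.000
((v ⊗ ¬v) → u) → w = min(1, 1 − 1.000 + 0.626) = min(1, 0.626) = 0.626
¬(((v ⊗ ¬v) → u) → w) = 1 − 0.626 = 0.374
(v ↔ ¬¬¬w) ↔ ¬(((v ⊗ ¬v) → u) → w) = 1 − |0.961 − 0.374| = 1 − 0.587 = 0.413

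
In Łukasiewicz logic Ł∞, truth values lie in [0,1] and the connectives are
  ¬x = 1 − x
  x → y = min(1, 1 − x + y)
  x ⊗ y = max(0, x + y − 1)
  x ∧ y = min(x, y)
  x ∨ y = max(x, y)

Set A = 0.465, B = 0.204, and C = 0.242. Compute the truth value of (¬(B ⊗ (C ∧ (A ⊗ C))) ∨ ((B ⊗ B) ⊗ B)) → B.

A ⊗ C = max(0, 0.465 + 0.242 − 1) = max(0, -0.293) = 0.000
C ∧ (A ⊗ C) = min(0.242, 0.000) = 0.000
B ⊗ (C ∧ (A ⊗ C)) = max(0, 0.204 + 0.000 − 1) = max(0, -0.796) = 0.000
¬(B ⊗ (C ∧ (A ⊗ C))) = 1 − 0.000 = 1.000
B ⊗ B = max(0, 0.204 + 0.204 − 1) = max(0, -0.592) = 0.000
(B ⊗ B) ⊗ B = max(0, 0.000 + 0.204 − 1) = max(0, -0.796) = 0.000
¬(B ⊗ (C ∧ (A ⊗ C))) ∨ ((B ⊗ B) ⊗ B) = max(1.000, 0.000) = 1.000
(¬(B ⊗ (C ∧ (A ⊗ C))) ∨ ((B ⊗ B) ⊗ B)) → B = min(1, 1 − 1.000 + 0.204) = min(1, 0.204) = 0.204

0.204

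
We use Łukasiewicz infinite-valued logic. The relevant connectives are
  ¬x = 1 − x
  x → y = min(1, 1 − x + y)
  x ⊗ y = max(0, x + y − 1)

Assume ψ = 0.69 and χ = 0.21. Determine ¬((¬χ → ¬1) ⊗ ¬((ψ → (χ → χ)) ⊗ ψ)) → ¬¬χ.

¬χ = 1 − 0.21 = 0.79
¬1 = 1 − 1.00 = 0.00
¬χ → ¬1 = min(1, 1 − 0.79 + 0.00) = min(1, 0.21) = 0.21
χ → χ = min(1, 1 − 0.21 + 0.21) = min(1, 1.00) = 1.00
ψ → (χ → χ) = min(1, 1 − 0.69 + 1.00) = min(1, 1.31) = 1.00
(ψ → (χ → χ)) ⊗ ψ = max(0, 1.00 + 0.69 − 1) = max(0, 0.69) = 0.69
¬((ψ → (χ → χ)) ⊗ ψ) = 1 − 0.69 = 0.31
(¬χ → ¬1) ⊗ ¬((ψ → (χ → χ)) ⊗ ψ) = max(0, 0.21 + 0.31 − 1) = max(0, -0.48) = 0.00
¬((¬χ → ¬1) ⊗ ¬((ψ → (χ → χ)) ⊗ ψ)) = 1 − 0.00 = 1.00
¬¬χ = 1 − 0.79 = 0.21
¬((¬χ → ¬1) ⊗ ¬((ψ → (χ → χ)) ⊗ ψ)) → ¬¬χ = min(1, 1 − 1.00 + 0.21) = min(1, 0.21) = 0.21

0.21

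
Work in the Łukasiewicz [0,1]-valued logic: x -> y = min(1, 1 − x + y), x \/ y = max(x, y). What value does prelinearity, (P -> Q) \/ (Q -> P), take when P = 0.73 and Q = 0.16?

1.00

P -> Q = min(1, 1 − 0.73 + 0.16) = min(1, 0.43) = 0.43
Q -> P = min(1, 1 − 0.16 + 0.73) = min(1, 1.57) = 1.00
(P -> Q) \/ (Q -> P) = max(0.43, 1.00) = 1.00
(As expected: a Ł∞-tautology — holds in every MV-chain.)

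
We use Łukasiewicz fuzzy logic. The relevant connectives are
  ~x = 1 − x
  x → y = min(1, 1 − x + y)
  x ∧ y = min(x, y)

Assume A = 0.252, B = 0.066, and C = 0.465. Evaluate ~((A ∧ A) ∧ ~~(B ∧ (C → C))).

0.934

A ∧ A = min(0.252, 0.252) = 0.252
C → C = min(1, 1 − 0.465 + 0.465) = min(1, 1.000) = 1.000
B ∧ (C → C) = min(0.066, 1.000) = 0.066
~(B ∧ (C → C)) = 1 − 0.066 = 0.934
~~(B ∧ (C → C)) = 1 − 0.934 = 0.066
(A ∧ A) ∧ ~~(B ∧ (C → C)) = min(0.252, 0.066) = 0.066
~((A ∧ A) ∧ ~~(B ∧ (C → C))) = 1 − 0.066 = 0.934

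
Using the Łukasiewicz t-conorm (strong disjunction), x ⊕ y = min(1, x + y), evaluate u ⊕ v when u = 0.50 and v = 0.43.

0.93

u ⊕ v = min(1, 0.50 + 0.43) = min(1, 0.93) = 0.93
For comparison, the Gödel t-conorm max(x, y) would give 0.50.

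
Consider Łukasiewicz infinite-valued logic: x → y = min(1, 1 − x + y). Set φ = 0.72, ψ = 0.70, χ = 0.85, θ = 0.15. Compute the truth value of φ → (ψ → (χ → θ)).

0.88

χ → θ = min(1, 1 − 0.85 + 0.15) = min(1, 0.30) = 0.30
ψ → (χ → θ) = min(1, 1 − 0.70 + 0.30) = min(1, 0.60) = 0.60
φ → (ψ → (χ → θ)) = min(1, 1 − 0.72 + 0.60) = min(1, 0.88) = 0.88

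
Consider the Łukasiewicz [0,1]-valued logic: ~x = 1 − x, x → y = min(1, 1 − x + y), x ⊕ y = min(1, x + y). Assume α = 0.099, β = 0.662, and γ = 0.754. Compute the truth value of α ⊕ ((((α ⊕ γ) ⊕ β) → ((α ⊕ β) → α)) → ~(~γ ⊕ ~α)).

0.761

α ⊕ γ = min(1, 0.099 + 0.754) = min(1, 0.853) = 0.853
(α ⊕ γ) ⊕ β = min(1, 0.853 + 0.662) = min(1, 1.515) = 1.000
α ⊕ β = min(1, 0.099 + 0.662) = min(1, 0.761) = 0.761
(α ⊕ β) → α = min(1, 1 − 0.761 + 0.099) = min(1, 0.338) = 0.338
((α ⊕ γ) ⊕ β) → ((α ⊕ β) → α) = min(1, 1 − 1.000 + 0.338) = min(1, 0.338) = 0.338
~γ = 1 − 0.754 = 0.246
~α = 1 − 0.099 = 0.901
~γ ⊕ ~α = min(1, 0.246 + 0.901) = min(1, 1.147) = 1.000
~(~γ ⊕ ~α) = 1 − 1.000 = 0.000
(((α ⊕ γ) ⊕ β) → ((α ⊕ β) → α)) → ~(~γ ⊕ ~α) = min(1, 1 − 0.338 + 0.000) = min(1, 0.662) = 0.662
α ⊕ ((((α ⊕ γ) ⊕ β) → ((α ⊕ β) → α)) → ~(~γ ⊕ ~α)) = min(1, 0.099 + 0.662) = min(1, 0.761) = 0.761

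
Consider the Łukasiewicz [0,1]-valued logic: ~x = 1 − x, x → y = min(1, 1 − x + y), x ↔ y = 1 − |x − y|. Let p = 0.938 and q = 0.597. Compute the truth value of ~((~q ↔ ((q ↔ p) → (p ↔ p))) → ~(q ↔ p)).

~q = 1 − 0.597 = 0.403
q ↔ p = 1 − |0.597 − 0.938| = 1 − 0.341 = 0.659
p ↔ p = 1 − |0.938 − 0.938| = 1 − 0.000 = 1.000
(q ↔ p) → (p ↔ p) = min(1, 1 − 0.659 + 1.000) = min(1, 1.341) = 1.000
~q ↔ ((q ↔ p) → (p ↔ p)) = 1 − |0.403 − 1.000| = 1 − 0.597 = 0.403
~(q ↔ p) = 1 − 0.659 = 0.341
(~q ↔ ((q ↔ p) → (p ↔ p))) → ~(q ↔ p) = min(1, 1 − 0.403 + 0.341) = min(1, 0.938) = 0.938
~((~q ↔ ((q ↔ p) → (p ↔ p))) → ~(q ↔ p)) = 1 − 0.938 = 0.062

0.062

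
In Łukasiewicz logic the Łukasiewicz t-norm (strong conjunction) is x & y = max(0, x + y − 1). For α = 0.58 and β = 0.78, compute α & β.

α & β = max(0, 0.58 + 0.78 − 1) = max(0, 0.36) = 0.36
For comparison, the Gödel (minimum) t-norm min(x, y) would give 0.58.

0.36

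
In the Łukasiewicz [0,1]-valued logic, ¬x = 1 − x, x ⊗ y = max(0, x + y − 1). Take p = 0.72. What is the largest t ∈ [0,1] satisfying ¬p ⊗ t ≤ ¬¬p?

1.00

¬p = 1 − 0.72 = 0.28
So the left factor is ¬p = 0.28.
¬¬p = 1 − 0.28 = 0.72
So the right-hand bound is ¬¬p = 0.72.
The residuum of the Łukasiewicz t-norm gives the supremum: min(1, 1 − 0.28 + 0.72).
1 − 0.28 + 0.72 = 1.44, so t = min(1, 1.44) = 1.00.
Check: 0.28 ⊗ 1.00 = max(0, 0.28) = 0.28 ≤ 0.72.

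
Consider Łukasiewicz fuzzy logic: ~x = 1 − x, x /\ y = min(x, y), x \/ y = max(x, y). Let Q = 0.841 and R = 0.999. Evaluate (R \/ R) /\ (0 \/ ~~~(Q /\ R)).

0.159

R \/ R = max(0.999, 0.999) = 0.999
Q /\ R = min(0.841, 0.999) = 0.841
~(Q /\ R) = 1 − 0.841 = 0.159
~~(Q /\ R) = 1 − 0.159 = 0.841
~~~(Q /\ R) = 1 − 0.841 = 0.159
0 \/ ~~~(Q /\ R) = max(0.000, 0.159) = 0.159
(R \/ R) /\ (0 \/ ~~~(Q /\ R)) = min(0.999, 0.159) = 0.159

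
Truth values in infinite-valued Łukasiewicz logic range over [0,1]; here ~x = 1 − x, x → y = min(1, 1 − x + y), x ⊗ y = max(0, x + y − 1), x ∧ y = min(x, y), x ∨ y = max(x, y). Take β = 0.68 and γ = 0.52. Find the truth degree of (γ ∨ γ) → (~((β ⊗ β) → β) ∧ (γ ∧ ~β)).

0.48

γ ∨ γ = max(0.52, 0.52) = 0.52
β ⊗ β = max(0, 0.68 + 0.68 − 1) = max(0, 0.36) = 0.36
(β ⊗ β) → β = min(1, 1 − 0.36 + 0.68) = min(1, 1.32) = 1.00
~((β ⊗ β) → β) = 1 − 1.00 = 0.00
~β = 1 − 0.68 = 0.32
γ ∧ ~β = min(0.52, 0.32) = 0.32
~((β ⊗ β) → β) ∧ (γ ∧ ~β) = min(0.00, 0.32) = 0.00
(γ ∨ γ) → (~((β ⊗ β) → β) ∧ (γ ∧ ~β)) = min(1, 1 − 0.52 + 0.00) = min(1, 0.48) = 0.48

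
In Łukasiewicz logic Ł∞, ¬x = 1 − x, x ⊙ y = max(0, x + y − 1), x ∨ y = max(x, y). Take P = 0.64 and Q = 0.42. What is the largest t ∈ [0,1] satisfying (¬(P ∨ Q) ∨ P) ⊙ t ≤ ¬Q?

P ∨ Q = max(0.64, 0.42) = 0.64
¬(P ∨ Q) = 1 − 0.64 = 0.36
¬(P ∨ Q) ∨ P = max(0.36, 0.64) = 0.64
So the left factor is ¬(P ∨ Q) ∨ P = 0.64.
¬Q = 1 − 0.42 = 0.58
So the right-hand bound is ¬Q = 0.58.
The residuum of the Łukasiewicz t-norm gives the supremum: min(1, 1 − 0.64 + 0.58).
1 − 0.64 + 0.58 = 0.94, so t = min(1, 0.94) = 0.94.
Check: 0.64 ⊙ 0.94 = max(0, 0.58) = 0.58 ≤ 0.58.

0.94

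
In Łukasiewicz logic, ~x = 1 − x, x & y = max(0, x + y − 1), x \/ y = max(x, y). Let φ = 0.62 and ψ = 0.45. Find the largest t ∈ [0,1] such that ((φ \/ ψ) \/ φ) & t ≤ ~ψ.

φ \/ ψ = max(0.62, 0.45) = 0.62
(φ \/ ψ) \/ φ = max(0.62, 0.62) = 0.62
So the left factor is (φ \/ ψ) \/ φ = 0.62.
~ψ = 1 − 0.45 = 0.55
So the right-hand bound is ~ψ = 0.55.
The residuum of the Łukasiewicz t-norm gives the supremum: min(1, 1 − 0.62 + 0.55).
1 − 0.62 + 0.55 = 0.93, so t = min(1, 0.93) = 0.93.
Check: 0.62 & 0.93 = max(0, 0.55) = 0.55 ≤ 0.55.

0.93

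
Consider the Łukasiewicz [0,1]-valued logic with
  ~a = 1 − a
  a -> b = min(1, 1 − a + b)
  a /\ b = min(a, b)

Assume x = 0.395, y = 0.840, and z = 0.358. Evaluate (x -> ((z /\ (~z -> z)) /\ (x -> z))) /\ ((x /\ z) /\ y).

0.358

~z = 1 − 0.358 = 0.642
~z -> z = min(1, 1 − 0.642 + 0.358) = min(1, 0.716) = 0.716
z /\ (~z -> z) = min(0.358, 0.716) = 0.358
x -> z = min(1, 1 − 0.395 + 0.358) = min(1, 0.963) = 0.963
(z /\ (~z -> z)) /\ (x -> z) = min(0.358, 0.963) = 0.358
x -> ((z /\ (~z -> z)) /\ (x -> z)) = min(1, 1 − 0.395 + 0.358) = min(1, 0.963) = 0.963
x /\ z = min(0.395, 0.358) = 0.358
(x /\ z) /\ y = min(0.358, 0.840) = 0.358
(x -> ((z /\ (~z -> z)) /\ (x -> z))) /\ ((x /\ z) /\ y) = min(0.963, 0.358) = 0.358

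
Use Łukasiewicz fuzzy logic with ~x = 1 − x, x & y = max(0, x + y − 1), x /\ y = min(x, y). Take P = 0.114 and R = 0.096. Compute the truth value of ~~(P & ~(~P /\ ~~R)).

~P = 1 − 0.114 = 0.886
~R = 1 − 0.096 = 0.904
~~R = 1 − 0.904 = 0.096
~P /\ ~~R = min(0.886, 0.096) = 0.096
~(~P /\ ~~R) = 1 − 0.096 = 0.904
P & ~(~P /\ ~~R) = max(0, 0.114 + 0.904 − 1) = max(0, 0.018) = 0.018
~(P & ~(~P /\ ~~R)) = 1 − 0.018 = 0.982
~~(P & ~(~P /\ ~~R)) = 1 − 0.982 = 0.018

0.018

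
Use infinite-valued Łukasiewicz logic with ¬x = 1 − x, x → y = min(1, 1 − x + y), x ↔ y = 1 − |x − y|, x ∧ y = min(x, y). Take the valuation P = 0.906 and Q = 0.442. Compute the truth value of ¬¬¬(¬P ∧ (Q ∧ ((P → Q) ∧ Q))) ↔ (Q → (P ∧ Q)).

0.906

¬P = 1 − 0.906 = 0.094
P → Q = min(1, 1 − 0.906 + 0.442) = min(1, 0.536) = 0.536
(P → Q) ∧ Q = min(0.536, 0.442) = 0.442
Q ∧ ((P → Q) ∧ Q) = min(0.442, 0.442) = 0.442
¬P ∧ (Q ∧ ((P → Q) ∧ Q)) = min(0.094, 0.442) = 0.094
¬(¬P ∧ (Q ∧ ((P → Q) ∧ Q))) = 1 − 0.094 = 0.906
¬¬(¬P ∧ (Q ∧ ((P → Q) ∧ Q))) = 1 − 0.906 = 0.094
¬¬¬(¬P ∧ (Q ∧ ((P → Q) ∧ Q))) = 1 − 0.094 = 0.906
P ∧ Q = min(0.906, 0.442) = 0.442
Q → (P ∧ Q) = min(1, 1 − 0.442 + 0.442) = min(1, 1.000) = 1.000
¬¬¬(¬P ∧ (Q ∧ ((P → Q) ∧ Q))) ↔ (Q → (P ∧ Q)) = 1 − |0.906 − 1.000| = 1 − 0.094 = 0.906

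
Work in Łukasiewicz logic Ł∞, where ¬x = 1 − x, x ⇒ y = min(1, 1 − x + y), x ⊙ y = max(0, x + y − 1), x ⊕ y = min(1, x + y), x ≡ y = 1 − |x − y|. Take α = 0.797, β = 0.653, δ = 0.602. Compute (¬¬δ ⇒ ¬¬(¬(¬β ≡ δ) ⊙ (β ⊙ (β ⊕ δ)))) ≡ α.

¬δ = 1 − 0.602 = 0.398
¬¬δ = 1 − 0.398 = 0.602
¬β = 1 − 0.653 = 0.347
¬β ≡ δ = 1 − |0.347 − 0.602| = 1 − 0.255 = 0.745
¬(¬β ≡ δ) = 1 − 0.745 = 0.255
β ⊕ δ = min(1, 0.653 + 0.602) = min(1, 1.255) = 1.000
β ⊙ (β ⊕ δ) = max(0, 0.653 + 1.000 − 1) = max(0, 0.653) = 0.653
¬(¬β ≡ δ) ⊙ (β ⊙ (β ⊕ δ)) = max(0, 0.255 + 0.653 − 1) = max(0, -0.092) = 0.000
¬(¬(¬β ≡ δ) ⊙ (β ⊙ (β ⊕ δ))) = 1 − 0.000 = 1.000
¬¬(¬(¬β ≡ δ) ⊙ (β ⊙ (β ⊕ δ))) = 1 − 1.000 = 0.000
¬¬δ ⇒ ¬¬(¬(¬β ≡ δ) ⊙ (β ⊙ (β ⊕ δ))) = min(1, 1 − 0.602 + 0.000) = min(1, 0.398) = 0.398
(¬¬δ ⇒ ¬¬(¬(¬β ≡ δ) ⊙ (β ⊙ (β ⊕ δ)))) ≡ α = 1 − |0.398 − 0.797| = 1 − 0.399 = 0.601

0.601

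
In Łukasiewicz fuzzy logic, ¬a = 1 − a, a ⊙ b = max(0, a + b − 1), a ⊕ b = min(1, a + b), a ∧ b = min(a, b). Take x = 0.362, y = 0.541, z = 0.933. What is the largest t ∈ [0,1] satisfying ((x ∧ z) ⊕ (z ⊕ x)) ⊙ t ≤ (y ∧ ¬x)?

x ∧ z = min(0.362, 0.933) = 0.362
z ⊕ x = min(1, 0.933 + 0.362) = min(1, 1.295) = 1.000
(x ∧ z) ⊕ (z ⊕ x) = min(1, 0.362 + 1.000) = min(1, 1.362) = 1.000
So the left factor is (x ∧ z) ⊕ (z ⊕ x) = 1.000.
¬x = 1 − 0.362 = 0.638
y ∧ ¬x = min(0.541, 0.638) = 0.541
So the right-hand bound is y ∧ ¬x = 0.541.
The residuum of the Łukasiewicz t-norm gives the supremum: min(1, 1 − 1.000 + 0.541).
1 − 1.000 + 0.541 = 0.541, so t = min(1, 0.541) = 0.541.
Check: 1.000 ⊙ 0.541 = max(0, 0.541) = 0.541 ≤ 0.541.

0.541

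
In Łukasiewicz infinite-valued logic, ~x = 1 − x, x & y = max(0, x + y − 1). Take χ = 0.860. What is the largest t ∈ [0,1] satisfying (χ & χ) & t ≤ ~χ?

0.420

χ & χ = max(0, 0.860 + 0.860 − 1) = max(0, 0.720) = 0.720
So the left factor is χ & χ = 0.720.
~χ = 1 − 0.860 = 0.140
So the right-hand bound is ~χ = 0.140.
The residuum of the Łukasiewicz t-norm gives the supremum: min(1, 1 − 0.720 + 0.140).
1 − 0.720 + 0.140 = 0.420, so t = min(1, 0.420) = 0.420.
Check: 0.720 & 0.420 = max(0, 0.140) = 0.140 ≤ 0.140.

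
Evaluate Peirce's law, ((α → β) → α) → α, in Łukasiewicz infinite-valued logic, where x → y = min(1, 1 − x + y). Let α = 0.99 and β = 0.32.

α → β = min(1, 1 − 0.99 + 0.32) = min(1, 0.33) = 0.33
(α → β) → α = min(1, 1 − 0.33 + 0.99) = min(1, 1.66) = 1.00
((α → β) → α) → α = min(1, 1 − 1.00 + 0.99) = min(1, 0.99) = 0.99
(The value 0.99 < 1 shows this instance is not satisfied; not a Ł∞-tautology in general.)

0.99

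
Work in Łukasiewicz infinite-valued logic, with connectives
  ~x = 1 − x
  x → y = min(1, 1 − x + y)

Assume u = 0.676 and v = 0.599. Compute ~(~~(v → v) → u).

0.324

v → v = min(1, 1 − 0.599 + 0.599) = min(1, 1.000) = 1.000
~(v → v) = 1 − 1.000 = 0.000
~~(v → v) = 1 − 0.000 = 1.000
~~(v → v) → u = min(1, 1 − 1.000 + 0.676) = min(1, 0.676) = 0.676
~(~~(v → v) → u) = 1 − 0.676 = 0.324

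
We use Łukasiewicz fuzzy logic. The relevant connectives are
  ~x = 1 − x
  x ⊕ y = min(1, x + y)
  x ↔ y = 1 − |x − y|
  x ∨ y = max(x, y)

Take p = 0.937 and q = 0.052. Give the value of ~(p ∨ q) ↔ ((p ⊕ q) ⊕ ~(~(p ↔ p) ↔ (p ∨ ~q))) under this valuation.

0.063

p ∨ q = max(0.937, 0.052) = 0.937
~(p ∨ q) = 1 − 0.937 = 0.063
p ⊕ q = min(1, 0.937 + 0.052) = min(1, 0.989) = 0.989
p ↔ p = 1 − |0.937 − 0.937| = 1 − 0.000 = 1.000
~(p ↔ p) = 1 − 1.000 = 0.000
~q = 1 − 0.052 = 0.948
p ∨ ~q = max(0.937, 0.948) = 0.948
~(p ↔ p) ↔ (p ∨ ~q) = 1 − |0.000 − 0.948| = 1 − 0.948 = 0.052
~(~(p ↔ p) ↔ (p ∨ ~q)) = 1 − 0.052 = 0.948
(p ⊕ q) ⊕ ~(~(p ↔ p) ↔ (p ∨ ~q)) = min(1, 0.989 + 0.948) = min(1, 1.937) = 1.000
~(p ∨ q) ↔ ((p ⊕ q) ⊕ ~(~(p ↔ p) ↔ (p ∨ ~q))) = 1 − |0.063 − 1.000| = 1 − 0.937 = 0.063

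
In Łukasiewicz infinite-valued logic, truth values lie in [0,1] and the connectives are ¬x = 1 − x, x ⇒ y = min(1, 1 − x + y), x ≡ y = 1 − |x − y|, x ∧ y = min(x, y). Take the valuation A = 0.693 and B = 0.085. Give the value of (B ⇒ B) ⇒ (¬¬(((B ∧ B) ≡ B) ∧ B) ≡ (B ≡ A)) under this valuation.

B ⇒ B = min(1, 1 − 0.085 + 0.085) = min(1, 1.000) = 1.000
B ∧ B = min(0.085, 0.085) = 0.085
(B ∧ B) ≡ B = 1 − |0.085 − 0.085| = 1 − 0.000 = 1.000
((B ∧ B) ≡ B) ∧ B = min(1.000, 0.085) = 0.085
¬(((B ∧ B) ≡ B) ∧ B) = 1 − 0.085 = 0.915
¬¬(((B ∧ B) ≡ B) ∧ B) = 1 − 0.915 = 0.085
B ≡ A = 1 − |0.085 − 0.693| = 1 − 0.608 = 0.392
¬¬(((B ∧ B) ≡ B) ∧ B) ≡ (B ≡ A) = 1 − |0.085 − 0.392| = 1 − 0.307 = 0.693
(B ⇒ B) ⇒ (¬¬(((B ∧ B) ≡ B) ∧ B) ≡ (B ≡ A)) = min(1, 1 − 1.000 + 0.693) = min(1, 0.693) = 0.693

0.693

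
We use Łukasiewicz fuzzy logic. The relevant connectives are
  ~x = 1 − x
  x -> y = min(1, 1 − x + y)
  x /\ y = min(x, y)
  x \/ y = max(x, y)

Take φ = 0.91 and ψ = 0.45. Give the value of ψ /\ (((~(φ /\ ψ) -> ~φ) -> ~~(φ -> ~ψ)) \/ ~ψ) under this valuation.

φ /\ ψ = min(0.91, 0.45) = 0.45
~(φ /\ ψ) = 1 − 0.45 = 0.55
~φ = 1 − 0.91 = 0.09
~(φ /\ ψ) -> ~φ = min(1, 1 − 0.55 + 0.09) = min(1, 0.54) = 0.54
~ψ = 1 − 0.45 = 0.55
φ -> ~ψ = min(1, 1 − 0.91 + 0.55) = min(1, 0.64) = 0.64
~(φ -> ~ψ) = 1 − 0.64 = 0.36
~~(φ -> ~ψ) = 1 − 0.36 = 0.64
(~(φ /\ ψ) -> ~φ) -> ~~(φ -> ~ψ) = min(1, 1 − 0.54 + 0.64) = min(1, 1.10) = 1.00
((~(φ /\ ψ) -> ~φ) -> ~~(φ -> ~ψ)) \/ ~ψ = max(1.00, 0.55) = 1.00
ψ /\ (((~(φ /\ ψ) -> ~φ) -> ~~(φ -> ~ψ)) \/ ~ψ) = min(0.45, 1.00) = 0.45

0.45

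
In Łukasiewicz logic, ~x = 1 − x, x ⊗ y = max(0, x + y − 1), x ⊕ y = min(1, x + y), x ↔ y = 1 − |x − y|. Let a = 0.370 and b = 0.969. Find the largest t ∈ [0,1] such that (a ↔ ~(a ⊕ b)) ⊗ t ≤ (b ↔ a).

a ⊕ b = min(1, 0.370 + 0.969) = min(1, 1.339) = 1.000
~(a ⊕ b) = 1 − 1.000 = 0.000
a ↔ ~(a ⊕ b) = 1 − |0.370 − 0.000| = 1 − 0.370 = 0.630
So the left factor is a ↔ ~(a ⊕ b) = 0.630.
b ↔ a = 1 − |0.969 − 0.370| = 1 − 0.599 = 0.401
So the right-hand bound is b ↔ a = 0.401.
The residuum of the Łukasiewicz t-norm gives the supremum: min(1, 1 − 0.630 + 0.401).
1 − 0.630 + 0.401 = 0.771, so t = min(1, 0.771) = 0.771.
Check: 0.630 ⊗ 0.771 = max(0, 0.401) = 0.401 ≤ 0.401.

0.771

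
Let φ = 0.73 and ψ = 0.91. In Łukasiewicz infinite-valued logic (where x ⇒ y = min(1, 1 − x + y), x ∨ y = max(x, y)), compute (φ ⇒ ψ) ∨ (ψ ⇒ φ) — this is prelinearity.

1.00

φ ⇒ ψ = min(1, 1 − 0.73 + 0.91) = min(1, 1.18) = 1.00
ψ ⇒ φ = min(1, 1 − 0.91 + 0.73) = min(1, 0.82) = 0.82
(φ ⇒ ψ) ∨ (ψ ⇒ φ) = max(1.00, 0.82) = 1.00
(As expected: a Ł∞-tautology — holds in every MV-chain.)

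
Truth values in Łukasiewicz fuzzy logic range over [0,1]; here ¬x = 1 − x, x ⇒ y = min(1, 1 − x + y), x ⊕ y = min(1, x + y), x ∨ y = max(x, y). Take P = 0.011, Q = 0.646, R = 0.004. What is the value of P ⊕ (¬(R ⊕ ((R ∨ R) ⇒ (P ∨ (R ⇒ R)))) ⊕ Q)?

0.657

R ∨ R = max(0.004, 0.004) = 0.004
R ⇒ R = min(1, 1 − 0.004 + 0.004) = min(1, 1.000) = 1.000
P ∨ (R ⇒ R) = max(0.011, 1.000) = 1.000
(R ∨ R) ⇒ (P ∨ (R ⇒ R)) = min(1, 1 − 0.004 + 1.000) = min(1, 1.996) = 1.000
R ⊕ ((R ∨ R) ⇒ (P ∨ (R ⇒ R))) = min(1, 0.004 + 1.000) = min(1, 1.004) = 1.000
¬(R ⊕ ((R ∨ R) ⇒ (P ∨ (R ⇒ R)))) = 1 − 1.000 = 0.000
¬(R ⊕ ((R ∨ R) ⇒ (P ∨ (R ⇒ R)))) ⊕ Q = min(1, 0.000 + 0.646) = min(1, 0.646) = 0.646
P ⊕ (¬(R ⊕ ((R ∨ R) ⇒ (P ∨ (R ⇒ R)))) ⊕ Q) = min(1, 0.011 + 0.646) = min(1, 0.657) = 0.657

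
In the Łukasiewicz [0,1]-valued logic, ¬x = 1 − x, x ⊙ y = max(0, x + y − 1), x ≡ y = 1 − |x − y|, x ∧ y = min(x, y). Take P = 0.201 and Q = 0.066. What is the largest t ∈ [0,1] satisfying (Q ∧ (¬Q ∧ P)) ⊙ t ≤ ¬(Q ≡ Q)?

0.934

¬Q = 1 − 0.066 = 0.934
¬Q ∧ P = min(0.934, 0.201) = 0.201
Q ∧ (¬Q ∧ P) = min(0.066, 0.201) = 0.066
So the left factor is Q ∧ (¬Q ∧ P) = 0.066.
Q ≡ Q = 1 − |0.066 − 0.066| = 1 − 0.000 = 1.000
¬(Q ≡ Q) = 1 − 1.000 = 0.000
So the right-hand bound is ¬(Q ≡ Q) = 0.000.
The residuum of the Łukasiewicz t-norm gives the supremum: min(1, 1 − 0.066 + 0.000).
1 − 0.066 + 0.000 = 0.934, so t = min(1, 0.934) = 0.934.
Check: 0.066 ⊙ 0.934 = max(0, 0.000) = 0.000 ≤ 0.000.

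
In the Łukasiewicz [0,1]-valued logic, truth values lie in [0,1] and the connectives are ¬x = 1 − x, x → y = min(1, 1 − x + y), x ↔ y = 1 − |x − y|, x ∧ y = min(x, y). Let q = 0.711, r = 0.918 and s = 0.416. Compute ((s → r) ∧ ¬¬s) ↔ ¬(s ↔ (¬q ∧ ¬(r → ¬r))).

0.711

s → r = min(1, 1 − 0.416 + 0.918) = min(1, 1.502) = 1.000
¬s = 1 − 0.416 = 0.584
¬¬s = 1 − 0.584 = 0.416
(s → r) ∧ ¬¬s = min(1.000, 0.416) = 0.416
¬q = 1 − 0.711 = 0.289
¬r = 1 − 0.918 = 0.082
r → ¬r = min(1, 1 − 0.918 + 0.082) = min(1, 0.164) = 0.164
¬(r → ¬r) = 1 − 0.164 = 0.836
¬q ∧ ¬(r → ¬r) = min(0.289, 0.836) = 0.289
s ↔ (¬q ∧ ¬(r → ¬r)) = 1 − |0.416 − 0.289| = 1 − 0.127 = 0.873
¬(s ↔ (¬q ∧ ¬(r → ¬r))) = 1 − 0.873 = 0.127
((s → r) ∧ ¬¬s) ↔ ¬(s ↔ (¬q ∧ ¬(r → ¬r))) = 1 − |0.416 − 0.127| = 1 − 0.289 = 0.711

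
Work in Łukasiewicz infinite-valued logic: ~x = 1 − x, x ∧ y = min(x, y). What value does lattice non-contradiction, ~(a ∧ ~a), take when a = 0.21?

~a = 1 − 0.21 = 0.79
a ∧ ~a = min(0.21, 0.79) = 0.21
~(a ∧ ~a) = 1 − 0.21 = 0.79
(The value 0.79 < 1 shows this instance is not satisfied; not a Ł∞-tautology — its value is 1 − min(a, 1−a).)

0.79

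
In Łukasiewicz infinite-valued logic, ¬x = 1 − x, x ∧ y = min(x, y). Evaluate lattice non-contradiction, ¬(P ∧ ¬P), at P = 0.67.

¬P = 1 − 0.67 = 0.33
P ∧ ¬P = min(0.67, 0.33) = 0.33
¬(P ∧ ¬P) = 1 − 0.33 = 0.67
(The value 0.67 < 1 shows this instance is not satisfied; not a Ł∞-tautology — its value is 1 − min(a, 1−a).)

0.67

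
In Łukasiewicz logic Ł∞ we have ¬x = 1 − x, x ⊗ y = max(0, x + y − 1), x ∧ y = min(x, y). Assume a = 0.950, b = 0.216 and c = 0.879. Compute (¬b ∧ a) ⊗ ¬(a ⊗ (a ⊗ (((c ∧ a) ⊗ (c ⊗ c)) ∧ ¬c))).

0.763

¬b = 1 − 0.216 = 0.784
¬b ∧ a = min(0.784, 0.950) = 0.784
c ∧ a = min(0.879, 0.950) = 0.879
c ⊗ c = max(0, 0.879 + 0.879 − 1) = max(0, 0.758) = 0.758
(c ∧ a) ⊗ (c ⊗ c) = max(0, 0.879 + 0.758 − 1) = max(0, 0.637) = 0.637
¬c = 1 − 0.879 = 0.121
((c ∧ a) ⊗ (c ⊗ c)) ∧ ¬c = min(0.637, 0.121) = 0.121
a ⊗ (((c ∧ a) ⊗ (c ⊗ c)) ∧ ¬c) = max(0, 0.950 + 0.121 − 1) = max(0, 0.071) = 0.071
a ⊗ (a ⊗ (((c ∧ a) ⊗ (c ⊗ c)) ∧ ¬c)) = max(0, 0.950 + 0.071 − 1) = max(0, 0.021) = 0.021
¬(a ⊗ (a ⊗ (((c ∧ a) ⊗ (c ⊗ c)) ∧ ¬c))) = 1 − 0.021 = 0.979
(¬b ∧ a) ⊗ ¬(a ⊗ (a ⊗ (((c ∧ a) ⊗ (c ⊗ c)) ∧ ¬c))) = max(0, 0.784 + 0.979 − 1) = max(0, 0.763) = 0.763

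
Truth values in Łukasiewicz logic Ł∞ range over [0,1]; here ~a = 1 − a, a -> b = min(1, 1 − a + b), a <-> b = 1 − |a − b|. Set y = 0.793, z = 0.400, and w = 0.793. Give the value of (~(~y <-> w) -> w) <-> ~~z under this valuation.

0.400

~y = 1 − 0.793 = 0.207
~y <-> w = 1 − |0.207 − 0.793| = 1 − 0.586 = 0.414
~(~y <-> w) = 1 − 0.414 = 0.586
~(~y <-> w) -> w = min(1, 1 − 0.586 + 0.793) = min(1, 1.207) = 1.000
~z = 1 − 0.400 = 0.600
~~z = 1 − 0.600 = 0.400
(~(~y <-> w) -> w) <-> ~~z = 1 − |1.000 − 0.400| = 1 − 0.600 = 0.400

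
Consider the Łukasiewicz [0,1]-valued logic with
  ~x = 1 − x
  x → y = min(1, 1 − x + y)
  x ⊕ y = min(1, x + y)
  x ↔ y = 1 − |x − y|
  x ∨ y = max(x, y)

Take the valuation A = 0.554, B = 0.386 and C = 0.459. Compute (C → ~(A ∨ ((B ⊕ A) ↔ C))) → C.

B ⊕ A = min(1, 0.386 + 0.554) = min(1, 0.940) = 0.940
(B ⊕ A) ↔ C = 1 − |0.940 − 0.459| = 1 − 0.481 = 0.519
A ∨ ((B ⊕ A) ↔ C) = max(0.554, 0.519) = 0.554
~(A ∨ ((B ⊕ A) ↔ C)) = 1 − 0.554 = 0.446
C → ~(A ∨ ((B ⊕ A) ↔ C)) = min(1, 1 − 0.459 + 0.446) = min(1, 0.987) = 0.987
(C → ~(A ∨ ((B ⊕ A) ↔ C))) → C = min(1, 1 − 0.987 + 0.459) = min(1, 0.472) = 0.472

0.472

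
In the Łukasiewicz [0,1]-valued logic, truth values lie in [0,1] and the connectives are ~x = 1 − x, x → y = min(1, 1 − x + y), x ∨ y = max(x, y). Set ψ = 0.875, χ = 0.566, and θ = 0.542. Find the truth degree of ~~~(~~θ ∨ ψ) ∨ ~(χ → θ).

~θ = 1 − 0.542 = 0.458
~~θ = 1 − 0.458 = 0.542
~~θ ∨ ψ = max(0.542, 0.875) = 0.875
~(~~θ ∨ ψ) = 1 − 0.875 = 0.125
~~(~~θ ∨ ψ) = 1 − 0.125 = 0.875
~~~(~~θ ∨ ψ) = 1 − 0.875 = 0.125
χ → θ = min(1, 1 − 0.566 + 0.542) = min(1, 0.976) = 0.976
~(χ → θ) = 1 − 0.976 = 0.024
~~~(~~θ ∨ ψ) ∨ ~(χ → θ) = max(0.125, 0.024) = 0.125

0.125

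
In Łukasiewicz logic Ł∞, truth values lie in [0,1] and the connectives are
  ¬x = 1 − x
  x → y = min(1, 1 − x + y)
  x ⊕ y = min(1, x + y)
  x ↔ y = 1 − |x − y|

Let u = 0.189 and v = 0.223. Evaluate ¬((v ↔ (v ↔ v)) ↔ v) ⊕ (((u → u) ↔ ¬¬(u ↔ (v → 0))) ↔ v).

v ↔ v = 1 − |0.223 − 0.223| = 1 − 0.000 = 1.000
v ↔ (v ↔ v) = 1 − |0.223 − 1.000| = 1 − 0.777 = 0.223
(v ↔ (v ↔ v)) ↔ v = 1 − |0.223 − 0.223| = 1 − 0.000 = 1.000
¬((v ↔ (v ↔ v)) ↔ v) = 1 − 1.000 = 0.000
u → u = min(1, 1 − 0.189 + 0.189) = min(1, 1.000) = 1.000
v → 0 = min(1, 1 − 0.223 + 0.000) = min(1, 0.777) = 0.777
u ↔ (v → 0) = 1 − |0.189 − 0.777| = 1 − 0.588 = 0.412
¬(u ↔ (v → 0)) = 1 − 0.412 = 0.588
¬¬(u ↔ (v → 0)) = 1 − 0.588 = 0.412
(u → u) ↔ ¬¬(u ↔ (v → 0)) = 1 − |1.000 − 0.412| = 1 − 0.588 = 0.412
((u → u) ↔ ¬¬(u ↔ (v → 0))) ↔ v = 1 − |0.412 − 0.223| = 1 − 0.189 = 0.811
¬((v ↔ (v ↔ v)) ↔ v) ⊕ (((u → u) ↔ ¬¬(u ↔ (v → 0))) ↔ v) = min(1, 0.000 + 0.811) = min(1, 0.811) = 0.811

0.811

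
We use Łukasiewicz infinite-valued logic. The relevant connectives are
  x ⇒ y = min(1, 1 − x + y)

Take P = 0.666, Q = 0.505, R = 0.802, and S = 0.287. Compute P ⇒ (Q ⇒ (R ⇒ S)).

1.000

R ⇒ S = min(1, 1 − 0.802 + 0.287) = min(1, 0.485) = 0.485
Q ⇒ (R ⇒ S) = min(1, 1 − 0.505 + 0.485) = min(1, 0.980) = 0.980
P ⇒ (Q ⇒ (R ⇒ S)) = min(1, 1 − 0.666 + 0.980) = min(1, 1.314) = 1.000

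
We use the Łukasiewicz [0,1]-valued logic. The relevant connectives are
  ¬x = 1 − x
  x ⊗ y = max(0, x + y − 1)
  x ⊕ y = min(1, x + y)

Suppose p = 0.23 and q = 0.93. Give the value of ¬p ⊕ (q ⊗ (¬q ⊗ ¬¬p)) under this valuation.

0.77

¬p = 1 − 0.23 = 0.77
¬q = 1 − 0.93 = 0.07
¬¬p = 1 − 0.77 = 0.23
¬q ⊗ ¬¬p = max(0, 0.07 + 0.23 − 1) = max(0, -0.70) = 0.00
q ⊗ (¬q ⊗ ¬¬p) = max(0, 0.93 + 0.00 − 1) = max(0, -0.07) = 0.00
¬p ⊕ (q ⊗ (¬q ⊗ ¬¬p)) = min(1, 0.77 + 0.00) = min(1, 0.77) = 0.77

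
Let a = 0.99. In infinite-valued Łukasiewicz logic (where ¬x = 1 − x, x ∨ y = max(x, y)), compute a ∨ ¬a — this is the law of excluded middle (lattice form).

¬a = 1 − 0.99 = 0.01
a ∨ ¬a = max(0.99, 0.01) = 0.99
(The value 0.99 < 1 shows this instance is not satisfied; not a Ł∞-tautology — its value is max(a, 1−a).)

0.99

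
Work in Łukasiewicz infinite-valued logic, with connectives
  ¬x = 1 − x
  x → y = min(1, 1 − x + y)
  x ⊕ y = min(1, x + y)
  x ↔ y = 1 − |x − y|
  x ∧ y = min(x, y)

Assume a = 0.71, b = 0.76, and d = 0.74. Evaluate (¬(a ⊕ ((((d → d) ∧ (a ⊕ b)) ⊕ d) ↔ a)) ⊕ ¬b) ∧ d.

d → d = min(1, 1 − 0.74 + 0.74) = min(1, 1.00) = 1.00
a ⊕ b = min(1, 0.71 + 0.76) = min(1, 1.47) = 1.00
(d → d) ∧ (a ⊕ b) = min(1.00, 1.00) = 1.00
((d → d) ∧ (a ⊕ b)) ⊕ d = min(1, 1.00 + 0.74) = min(1, 1.74) = 1.00
(((d → d) ∧ (a ⊕ b)) ⊕ d) ↔ a = 1 − |1.00 − 0.71| = 1 − 0.29 = 0.71
a ⊕ ((((d → d) ∧ (a ⊕ b)) ⊕ d) ↔ a) = min(1, 0.71 + 0.71) = min(1, 1.42) = 1.00
¬(a ⊕ ((((d → d) ∧ (a ⊕ b)) ⊕ d) ↔ a)) = 1 − 1.00 = 0.00
¬b = 1 − 0.76 = 0.24
¬(a ⊕ ((((d → d) ∧ (a ⊕ b)) ⊕ d) ↔ a)) ⊕ ¬b = min(1, 0.00 + 0.24) = min(1, 0.24) = 0.24
(¬(a ⊕ ((((d → d) ∧ (a ⊕ b)) ⊕ d) ↔ a)) ⊕ ¬b) ∧ d = min(0.24, 0.74) = 0.24

0.24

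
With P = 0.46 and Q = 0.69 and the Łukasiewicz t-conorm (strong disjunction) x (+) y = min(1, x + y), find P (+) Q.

P (+) Q = min(1, 0.46 + 0.69) = min(1, 1.15) = 1.00
For comparison, the Gödel t-conorm max(x, y) would give 0.69.

1.00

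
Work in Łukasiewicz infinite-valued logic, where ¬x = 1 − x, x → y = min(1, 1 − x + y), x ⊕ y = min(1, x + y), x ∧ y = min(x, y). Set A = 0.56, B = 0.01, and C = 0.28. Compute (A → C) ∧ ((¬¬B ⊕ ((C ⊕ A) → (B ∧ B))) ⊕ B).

A → C = min(1, 1 − 0.56 + 0.28) = min(1, 0.72) = 0.72
¬B = 1 − 0.01 = 0.99
¬¬B = 1 − 0.99 = 0.01
C ⊕ A = min(1, 0.28 + 0.56) = min(1, 0.84) = 0.84
B ∧ B = min(0.01, 0.01) = 0.01
(C ⊕ A) → (B ∧ B) = min(1, 1 − 0.84 + 0.01) = min(1, 0.17) = 0.17
¬¬B ⊕ ((C ⊕ A) → (B ∧ B)) = min(1, 0.01 + 0.17) = min(1, 0.18) = 0.18
(¬¬B ⊕ ((C ⊕ A) → (B ∧ B))) ⊕ B = min(1, 0.18 + 0.01) = min(1, 0.19) = 0.19
(A → C) ∧ ((¬¬B ⊕ ((C ⊕ A) → (B ∧ B))) ⊕ B) = min(0.72, 0.19) = 0.19

0.19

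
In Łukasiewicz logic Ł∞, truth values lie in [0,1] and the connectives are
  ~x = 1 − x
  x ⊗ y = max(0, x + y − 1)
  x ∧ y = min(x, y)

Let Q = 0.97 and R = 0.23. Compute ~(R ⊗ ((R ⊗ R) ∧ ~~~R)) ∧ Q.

R ⊗ R = max(0, 0.23 + 0.23 − 1) = max(0, -0.54) = 0.00
~R = 1 − 0.23 = 0.77
~~R = 1 − 0.77 = 0.23
~~~R = 1 − 0.23 = 0.77
(R ⊗ R) ∧ ~~~R = min(0.00, 0.77) = 0.00
R ⊗ ((R ⊗ R) ∧ ~~~R) = max(0, 0.23 + 0.00 − 1) = max(0, -0.77) = 0.00
~(R ⊗ ((R ⊗ R) ∧ ~~~R)) = 1 − 0.00 = 1.00
~(R ⊗ ((R ⊗ R) ∧ ~~~R)) ∧ Q = min(1.00, 0.97) = 0.97

0.97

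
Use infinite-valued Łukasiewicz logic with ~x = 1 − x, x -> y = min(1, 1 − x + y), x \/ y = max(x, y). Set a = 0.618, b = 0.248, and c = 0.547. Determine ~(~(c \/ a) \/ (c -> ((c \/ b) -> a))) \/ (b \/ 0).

c \/ a = max(0.547, 0.618) = 0.618
~(c \/ a) = 1 − 0.618 = 0.382
c \/ b = max(0.547, 0.248) = 0.547
(c \/ b) -> a = min(1, 1 − 0.547 + 0.618) = min(1, 1.071) = 1.000
c -> ((c \/ b) -> a) = min(1, 1 − 0.547 + 1.000) = min(1, 1.453) = 1.000
~(c \/ a) \/ (c -> ((c \/ b) -> a)) = max(0.382, 1.000) = 1.000
~(~(c \/ a) \/ (c -> ((c \/ b) -> a))) = 1 − 1.000 = 0.000
b \/ 0 = max(0.248, 0.000) = 0.248
~(~(c \/ a) \/ (c -> ((c \/ b) -> a))) \/ (b \/ 0) = max(0.000, 0.248) = 0.248

0.248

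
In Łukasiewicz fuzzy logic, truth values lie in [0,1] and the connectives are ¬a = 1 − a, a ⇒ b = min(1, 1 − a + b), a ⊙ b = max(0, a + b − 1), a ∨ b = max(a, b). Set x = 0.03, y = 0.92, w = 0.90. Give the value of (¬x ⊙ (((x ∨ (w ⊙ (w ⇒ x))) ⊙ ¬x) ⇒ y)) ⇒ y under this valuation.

0.95

¬x = 1 − 0.03 = 0.97
w ⇒ x = min(1, 1 − 0.90 + 0.03) = min(1, 0.13) = 0.13
w ⊙ (w ⇒ x) = max(0, 0.90 + 0.13 − 1) = max(0, 0.03) = 0.03
x ∨ (w ⊙ (w ⇒ x)) = max(0.03, 0.03) = 0.03
(x ∨ (w ⊙ (w ⇒ x))) ⊙ ¬x = max(0, 0.03 + 0.97 − 1) = max(0, 0.00) = 0.00
((x ∨ (w ⊙ (w ⇒ x))) ⊙ ¬x) ⇒ y = min(1, 1 − 0.00 + 0.92) = min(1, 1.92) = 1.00
¬x ⊙ (((x ∨ (w ⊙ (w ⇒ x))) ⊙ ¬x) ⇒ y) = max(0, 0.97 + 1.00 − 1) = max(0, 0.97) = 0.97
(¬x ⊙ (((x ∨ (w ⊙ (w ⇒ x))) ⊙ ¬x) ⇒ y)) ⇒ y = min(1, 1 − 0.97 + 0.92) = min(1, 0.95) = 0.95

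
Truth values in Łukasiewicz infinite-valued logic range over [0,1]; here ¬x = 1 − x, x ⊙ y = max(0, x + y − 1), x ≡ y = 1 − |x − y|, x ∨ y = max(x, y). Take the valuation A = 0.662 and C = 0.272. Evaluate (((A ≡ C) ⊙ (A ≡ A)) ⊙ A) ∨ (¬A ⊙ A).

0.272

A ≡ C = 1 − |0.662 − 0.272| = 1 − 0.390 = 0.610
A ≡ A = 1 − |0.662 − 0.662| = 1 − 0.000 = 1.000
(A ≡ C) ⊙ (A ≡ A) = max(0, 0.610 + 1.000 − 1) = max(0, 0.610) = 0.610
((A ≡ C) ⊙ (A ≡ A)) ⊙ A = max(0, 0.610 + 0.662 − 1) = max(0, 0.272) = 0.272
¬A = 1 − 0.662 = 0.338
¬A ⊙ A = max(0, 0.338 + 0.662 − 1) = max(0, 0.000) = 0.000
(((A ≡ C) ⊙ (A ≡ A)) ⊙ A) ∨ (¬A ⊙ A) = max(0.272, 0.000) = 0.272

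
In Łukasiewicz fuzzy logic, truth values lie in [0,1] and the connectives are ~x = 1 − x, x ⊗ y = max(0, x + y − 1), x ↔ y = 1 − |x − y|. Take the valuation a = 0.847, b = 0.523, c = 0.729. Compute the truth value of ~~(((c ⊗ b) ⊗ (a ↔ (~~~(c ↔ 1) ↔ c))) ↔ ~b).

c ⊗ b = max(0, 0.729 + 0.523 − 1) = max(0, 0.252) = 0.252
c ↔ 1 = 1 − |0.729 − 1.000| = 1 − 0.271 = 0.729
~(c ↔ 1) = 1 − 0.729 = 0.271
~~(c ↔ 1) = 1 − 0.271 = 0.729
~~~(c ↔ 1) = 1 − 0.729 = 0.271
~~~(c ↔ 1) ↔ c = 1 − |0.271 − 0.729| = 1 − 0.458 = 0.542
a ↔ (~~~(c ↔ 1) ↔ c) = 1 − |0.847 − 0.542| = 1 − 0.305 = 0.695
(c ⊗ b) ⊗ (a ↔ (~~~(c ↔ 1) ↔ c)) = max(0, 0.252 + 0.695 − 1) = max(0, -0.053) = 0.000
~b = 1 − 0.523 = 0.477
((c ⊗ b) ⊗ (a ↔ (~~~(c ↔ 1) ↔ c))) ↔ ~b = 1 − |0.000 − 0.477| = 1 − 0.477 = 0.523
~(((c ⊗ b) ⊗ (a ↔ (~~~(c ↔ 1) ↔ c))) ↔ ~b) = 1 − 0.523 = 0.477
~~(((c ⊗ b) ⊗ (a ↔ (~~~(c ↔ 1) ↔ c))) ↔ ~b) = 1 − 0.477 = 0.523

0.523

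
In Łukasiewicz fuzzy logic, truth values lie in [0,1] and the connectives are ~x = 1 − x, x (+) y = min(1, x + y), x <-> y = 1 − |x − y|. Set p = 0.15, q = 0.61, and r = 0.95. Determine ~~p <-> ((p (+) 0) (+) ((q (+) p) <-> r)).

~p = 1 − 0.15 = 0.85
~~p = 1 − 0.85 = 0.15
p (+) 0 = min(1, 0.15 + 0.00) = min(1, 0.15) = 0.15
q (+) p = min(1, 0.61 + 0.15) = min(1, 0.76) = 0.76
(q (+) p) <-> r = 1 − |0.76 − 0.95| = 1 − 0.19 = 0.81
(p (+) 0) (+) ((q (+) p) <-> r) = min(1, 0.15 + 0.81) = min(1, 0.96) = 0.96
~~p <-> ((p (+) 0) (+) ((q (+) p) <-> r)) = 1 − |0.15 − 0.96| = 1 − 0.81 = 0.19

0.19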